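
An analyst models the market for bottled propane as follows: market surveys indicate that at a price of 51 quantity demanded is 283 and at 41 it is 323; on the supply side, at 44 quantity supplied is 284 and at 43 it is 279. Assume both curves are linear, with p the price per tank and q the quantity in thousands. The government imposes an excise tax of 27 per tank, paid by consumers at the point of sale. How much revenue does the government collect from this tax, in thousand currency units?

Demand slope: (323 − 283)/(41 − 51) = -4, so qd = 487 − 4p.
Supply slope: (279 − 284)/(43 − 44) = 5, so qs = 5p + 64.
Without the tax, 487 − 4p = 5p + 64 gives 9p = 423, so p* = 47 and q* = 299.
With the tax collected from consumers, demand (in seller-price terms) shifts: qd = 487 − 4(p + 27).
Solving gives q = 239 with consumers paying 62 and producers receiving 35 (the 27 wedge).
Revenue = t · Q = 27 · 239 = 6453.

Tax revenue = 6453 thousand.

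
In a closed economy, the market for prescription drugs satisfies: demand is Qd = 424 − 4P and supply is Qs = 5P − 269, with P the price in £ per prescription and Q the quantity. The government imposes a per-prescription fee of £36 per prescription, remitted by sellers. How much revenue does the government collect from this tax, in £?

Before the tax: set 424 − 4P = 5P − 269 → P* = £77, Q* = 116.
With the tax collected from sellers, supply shifts: Qs = 5(P − 36) − 269.
Solving gives Q = 36 with buyers paying £97 and sellers receiving £61 (the £36 wedge).
Revenue = t · Q = 36 · 36 = £1296.

Tax revenue = £1296.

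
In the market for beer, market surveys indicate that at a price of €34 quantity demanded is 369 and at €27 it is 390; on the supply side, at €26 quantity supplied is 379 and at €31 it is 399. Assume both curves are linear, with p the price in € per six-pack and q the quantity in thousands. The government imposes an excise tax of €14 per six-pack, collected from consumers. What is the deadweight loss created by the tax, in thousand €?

Demand slope: (390 − 369)/(27 − 34) = -3, so qd = 471 − 3p.
Supply slope: (399 − 379)/(31 − 26) = 4, so qs = 4p + 275.
Without the tax, 471 − 3p = 4p + 275 gives 7p = 196, so p* = €28 and q* = 387.
With the tax collected from consumers, demand (in seller-price terms) shifts: qd = 471 − 3(p + 14).
New equilibrium: consumers pay €36, sellers receive €22, q = 363. (Wedge: pb − ps = 14.)
Quantity falls by |ΔQ| = |387 − 363| = 24.
DWL = ½ · t · |ΔQ| = ½ · 14 · 24 = €168.

Deadweight loss = €168 thousand.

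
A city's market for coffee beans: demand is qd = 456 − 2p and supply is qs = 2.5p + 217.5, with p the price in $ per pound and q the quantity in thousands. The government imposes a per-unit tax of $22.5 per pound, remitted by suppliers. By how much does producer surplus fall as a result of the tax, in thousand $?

Producer surplus falls by $3375 thousand.

Without the tax, 456 − 2p = 2.5p + 217.5 gives 4.5p = 238.5, so p* = $53 and q* = 350.
With the tax collected from suppliers, supply shifts: qs = 2.5(p − 22.5) + 217.5.
Solving gives q = 325 with buyers paying $65.5 and suppliers receiving $43 (the $22.5 wedge).
ΔPS is the trapezoid between Q = 325 and Q = 350 of height $10: ½ · (350 + 325) · 10 = $3375.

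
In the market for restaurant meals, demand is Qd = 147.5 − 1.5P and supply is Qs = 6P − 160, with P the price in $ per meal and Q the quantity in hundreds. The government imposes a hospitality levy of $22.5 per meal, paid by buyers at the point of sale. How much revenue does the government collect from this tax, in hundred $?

Without the tax, 147.5 − 1.5P = 6P − 160 gives 7.5P = 307.5, so P* = $41 and Q* = 86.
With the tax collected from buyers, demand (in seller-price terms) shifts: Qd = 147.5 − 1.5(P + 22.5).
New equilibrium: buyers pay $59, producers receive $36.5, Q = 59. (Wedge: Pb − Ps = 22.5.)
Revenue = t · Q = 22.5 · 59 = $1327.5.

Tax revenue = $1327.5 hundred.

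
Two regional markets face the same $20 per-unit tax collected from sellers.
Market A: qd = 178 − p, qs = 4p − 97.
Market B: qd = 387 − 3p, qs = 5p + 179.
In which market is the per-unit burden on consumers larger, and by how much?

Market A, by $3.5.

Market A: pre-tax p* = $55, q* = 123; post-tax q = 107; per-unit burden on consumers = $16.
Market B: pre-tax p* = $26, q* = 309; post-tax q = 271.5; per-unit burden on consumers = $12.5.
Difference: $16 vs $12.5 → market A is larger by $3.5.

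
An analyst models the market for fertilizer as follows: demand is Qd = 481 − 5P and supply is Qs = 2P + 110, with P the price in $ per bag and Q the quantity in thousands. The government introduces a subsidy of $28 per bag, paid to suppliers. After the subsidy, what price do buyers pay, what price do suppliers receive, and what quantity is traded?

Buyers pay $45; suppliers receive $73; quantity = 256.

Before the subsidy: set 481 − 5P = 2P + 110 → P* = $53, Q* = 216.
With a per-unit subsidy paid to suppliers, each receives P + 28 per unit sold, so supply becomes Qs = 2(P + 28) + 110.
Solving gives Q = 256 with buyers paying $45 and suppliers receiving $73 (the $28 wedge).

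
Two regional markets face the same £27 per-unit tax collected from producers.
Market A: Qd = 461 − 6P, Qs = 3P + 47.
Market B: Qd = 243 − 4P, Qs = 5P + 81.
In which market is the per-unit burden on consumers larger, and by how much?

Market A: pre-tax P* = £46, Q* = 185; post-tax Q = 131; per-unit burden on consumers = £9.
Market B: pre-tax P* = £18, Q* = 171; post-tax Q = 111; per-unit burden on consumers = £15.
Difference: £9 vs £15 → market B is larger by £6.

Market B, by £6.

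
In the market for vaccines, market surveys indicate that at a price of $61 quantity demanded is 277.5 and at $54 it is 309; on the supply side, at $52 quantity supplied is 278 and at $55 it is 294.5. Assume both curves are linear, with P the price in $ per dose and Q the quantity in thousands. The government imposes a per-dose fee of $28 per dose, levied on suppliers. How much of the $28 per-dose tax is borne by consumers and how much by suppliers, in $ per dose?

Consumers bear $15.4 per dose; suppliers bear $12.6 per dose.

Demand slope: (309 − 277.5)/(54 − 61) = -4.5, so Qd = 552 − 4.5P.
Supply slope: (294.5 − 278)/(55 − 52) = 5.5, so Qs = 5.5P − 8.
Without the tax, 552 − 4.5P = 5.5P − 8 gives 10P = 560, so P* = $56 and Q* = 300.
With the tax collected from suppliers, supply shifts: Qs = 5.5(P − 28) − 8.
New equilibrium: consumers pay $71.4, suppliers receive $43.4, Q = 230.7. (Wedge: Pb − Ps = 28.)
Burden on consumers: $15.4; on suppliers: $12.6. (They sum to $28.)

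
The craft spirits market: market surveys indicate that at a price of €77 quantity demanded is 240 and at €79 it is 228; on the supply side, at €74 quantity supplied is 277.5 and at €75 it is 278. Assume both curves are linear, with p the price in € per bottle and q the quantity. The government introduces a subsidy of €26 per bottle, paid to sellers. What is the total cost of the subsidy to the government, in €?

Demand slope: (228 − 240)/(79 − 77) = -6, so qd = 702 − 6p.
Supply slope: (278 − 277.5)/(75 − 74) = 0.5, so qs = 0.5p + 240.5.
Before the subsidy: set 702 − 6p = 0.5p + 240.5 → p* = €71, q* = 276.
With a per-unit subsidy paid to sellers, each receives p + 26 per unit sold, so supply becomes qs = 0.5(p + 26) + 240.5.
Solving gives q = 288 with buyers paying €69 and sellers receiving €95 (the €26 wedge).
Outlay = t · Q = 26 · 288 = €7488.

Government outlay = €7488.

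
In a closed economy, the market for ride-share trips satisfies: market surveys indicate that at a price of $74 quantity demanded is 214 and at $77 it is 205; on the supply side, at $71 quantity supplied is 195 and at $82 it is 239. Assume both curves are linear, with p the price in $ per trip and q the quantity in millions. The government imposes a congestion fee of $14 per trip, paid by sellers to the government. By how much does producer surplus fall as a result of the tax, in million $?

Producer surplus falls by $1194 million.

Demand slope: (205 − 214)/(77 − 74) = -3, so qd = 436 − 3p.
Supply slope: (239 − 195)/(82 − 71) = 4, so qs = 4p − 89.
Without the tax, 436 − 3p = 4p − 89 gives 7p = 525, so p* = $75 and q* = 211.
With the tax collected from sellers, supply shifts: qs = 4(p − 14) − 89.
Solving gives q = 187 with buyers paying $83 and sellers receiving $69 (the $14 wedge).
ΔPS is the trapezoid between Q = 187 and Q = 211 of height $6: ½ · (211 + 187) · 6 = $1194.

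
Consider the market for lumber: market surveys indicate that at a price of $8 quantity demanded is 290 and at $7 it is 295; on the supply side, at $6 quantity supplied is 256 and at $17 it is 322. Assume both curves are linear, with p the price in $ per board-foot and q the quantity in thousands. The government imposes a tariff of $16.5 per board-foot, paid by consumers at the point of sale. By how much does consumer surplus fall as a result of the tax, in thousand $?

Demand slope: (295 − 290)/(7 − 8) = -5, so qd = 330 − 5p.
Supply slope: (322 − 256)/(17 − 6) = 6, so qs = 6p + 220.
Before the tax: set 330 − 5p = 6p + 220 → p* = $10, q* = 280.
With the tax collected from consumers, demand (in seller-price terms) shifts: qd = 330 − 5(p + 16.5).
New equilibrium: consumers pay $19, producers receive $2.5, q = 235. (Wedge: pb − ps = 16.5.)
ΔCS is the trapezoid between Q = 235 and Q = 280 of height $9: ½ · (280 + 235) · 9 = $2317.5.

Consumer surplus falls by $2317.5 thousand.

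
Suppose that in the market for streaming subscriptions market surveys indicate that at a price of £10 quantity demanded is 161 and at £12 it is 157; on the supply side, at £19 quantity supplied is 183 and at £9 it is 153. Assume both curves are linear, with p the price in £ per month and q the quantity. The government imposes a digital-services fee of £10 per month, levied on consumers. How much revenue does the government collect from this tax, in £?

Demand slope: (157 − 161)/(12 − 10) = -2, so qd = 181 − 2p.
Supply slope: (153 − 183)/(9 − 19) = 3, so qs = 3p + 126.
Before the tax: set 181 − 2p = 3p + 126 → p* = £11, q* = 159.
With the tax collected from consumers, demand (in seller-price terms) shifts: qd = 181 − 2(p + 10).
New equilibrium: consumers pay £17, sellers receive £7, q = 147. (Wedge: pb − ps = 10.)
Revenue = t · Q = 10 · 147 = £1470.

Tax revenue = £1470.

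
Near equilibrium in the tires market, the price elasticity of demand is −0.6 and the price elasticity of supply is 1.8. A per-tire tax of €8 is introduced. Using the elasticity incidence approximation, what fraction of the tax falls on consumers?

Consumers' share ≈ 0.75.

Incidence ratio: consumers' share ≈ εs / (εs + |εd|) = 1.8 / (1.8 + 0.6) = 0.75.
Supply is the more elastic side, so consumers bear the larger share.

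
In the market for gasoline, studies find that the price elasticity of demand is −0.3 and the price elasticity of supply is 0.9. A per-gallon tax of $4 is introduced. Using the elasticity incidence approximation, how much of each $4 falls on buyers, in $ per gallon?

Incidence ratio: buyers' share ≈ εs / (εs + |εd|) = 0.9 / (0.9 + 0.3) = 0.75.
So buyers bear ≈ 0.75 × $4 = $3; suppliers bear $1.

Buyers bear ≈ $3 per gallon.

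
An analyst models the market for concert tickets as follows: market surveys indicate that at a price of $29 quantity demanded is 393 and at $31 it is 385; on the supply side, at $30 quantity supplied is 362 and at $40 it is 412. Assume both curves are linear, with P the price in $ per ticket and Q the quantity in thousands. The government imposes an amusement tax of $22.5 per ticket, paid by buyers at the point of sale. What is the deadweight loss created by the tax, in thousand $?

Demand slope: (385 − 393)/(31 − 29) = -4, so Qd = 509 − 4P.
Supply slope: (412 − 362)/(40 − 30) = 5, so Qs = 5P + 212.
Before the tax: set 509 − 4P = 5P + 212 → P* = $33, Q* = 377.
With the tax collected from buyers, demand (in seller-price terms) shifts: Qd = 509 − 4(P + 22.5).
Solving gives Q = 327 with buyers paying $45.5 and suppliers receiving $23 (the $22.5 wedge).
Quantity falls by |ΔQ| = |377 − 327| = 50.
DWL = ½ · t · |ΔQ| = ½ · 22.5 · 50 = $562.5.

Deadweight loss = $562.5 thousand.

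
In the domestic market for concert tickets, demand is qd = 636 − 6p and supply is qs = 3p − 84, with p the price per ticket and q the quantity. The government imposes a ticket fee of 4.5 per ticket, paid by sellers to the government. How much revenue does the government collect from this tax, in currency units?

Before the tax: set 636 − 6p = 3p − 84 → p* = 80, q* = 156.
With the tax collected from sellers, supply shifts: qs = 3(p − 4.5) − 84.
New equilibrium: buyers pay 81.5, sellers receive 77, q = 147. (Wedge: pb − ps = 4.5.)
Revenue = t · Q = 4.5 · 147 = 661.5.

Tax revenue = 661.5.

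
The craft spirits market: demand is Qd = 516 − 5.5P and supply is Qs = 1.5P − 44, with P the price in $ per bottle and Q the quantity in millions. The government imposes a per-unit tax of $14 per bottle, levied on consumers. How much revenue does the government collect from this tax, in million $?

Tax revenue = $833 million.

Without the tax, 516 − 5.5P = 1.5P − 44 gives 7P = 560, so P* = $80 and Q* = 76.
With the tax collected from consumers, demand (in seller-price terms) shifts: Qd = 516 − 5.5(P + 14).
New equilibrium: consumers pay $83, producers receive $69, Q = 59.5. (Wedge: Pb − Ps = 14.)
Revenue = t · Q = 14 · 59.5 = $833.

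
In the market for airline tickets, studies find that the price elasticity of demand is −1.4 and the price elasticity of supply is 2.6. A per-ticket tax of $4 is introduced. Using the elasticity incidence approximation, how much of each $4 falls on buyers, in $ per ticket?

Buyers bear ≈ $2.6 per ticket.

Incidence ratio: buyers' share ≈ εs / (εs + |εd|) = 2.6 / (2.6 + 1.4) = 0.65.
So buyers bear ≈ 0.65 × $4 = $2.6; suppliers bear $1.4.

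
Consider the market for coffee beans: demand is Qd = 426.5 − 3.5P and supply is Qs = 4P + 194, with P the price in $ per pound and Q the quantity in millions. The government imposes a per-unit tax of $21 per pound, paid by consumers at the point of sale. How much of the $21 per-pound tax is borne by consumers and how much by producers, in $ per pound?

Without the tax, 426.5 − 3.5P = 4P + 194 gives 7.5P = 232.5, so P* = $31 and Q* = 318.
With the tax collected from consumers, demand (in seller-price terms) shifts: Qd = 426.5 − 3.5(P + 21).
New equilibrium: consumers pay $42.2, producers receive $21.2, Q = 278.8. (Wedge: Pb − Ps = 21.)
Burden on consumers: $11.2; on producers: $9.8. (They sum to $21.)
The less price-elastic side of the market bears the larger share of a per-unit tax.

Consumers bear $11.2 per pound; producers bear $9.8 per pound.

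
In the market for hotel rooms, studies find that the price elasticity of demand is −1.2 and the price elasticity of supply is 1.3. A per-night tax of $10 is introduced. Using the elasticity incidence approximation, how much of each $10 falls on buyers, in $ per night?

Incidence ratio: buyers' share ≈ εs / (εs + |εd|) = 1.3 / (1.3 + 1.2) = 0.52.
So buyers bear ≈ 0.52 × $10 = $5.2; producers bear $4.8.

Buyers bear ≈ $5.2 per night.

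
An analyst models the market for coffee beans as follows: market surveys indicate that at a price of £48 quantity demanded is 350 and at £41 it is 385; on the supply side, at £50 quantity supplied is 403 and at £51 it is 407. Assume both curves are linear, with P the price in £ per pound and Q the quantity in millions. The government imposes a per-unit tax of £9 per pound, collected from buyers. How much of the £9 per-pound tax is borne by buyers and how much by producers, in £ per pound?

Demand slope: (385 − 350)/(41 − 48) = -5, so Qd = 590 − 5P.
Supply slope: (407 − 403)/(51 − 50) = 4, so Qs = 4P + 203.
Without the tax, 590 − 5P = 4P + 203 gives 9P = 387, so P* = £43 and Q* = 375.
With the tax collected from buyers, demand (in seller-price terms) shifts: Qd = 590 − 5(P + 9).
New equilibrium: buyers pay £47, producers receive £38, Q = 355. (Wedge: Pb − Ps = 9.)
Burden on buyers: £4; on producers: £5. (They sum to £9.)

Buyers bear £4 per pound; producers bear £5 per pound.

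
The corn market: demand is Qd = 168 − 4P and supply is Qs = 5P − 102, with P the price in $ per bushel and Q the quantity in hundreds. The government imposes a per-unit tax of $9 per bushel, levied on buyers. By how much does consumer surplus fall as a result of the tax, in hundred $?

Consumer surplus falls by $190 hundred.

Without the tax, 168 − 4P = 5P − 102 gives 9P = 270, so P* = $30 and Q* = 48.
With the tax collected from buyers, demand (in seller-price terms) shifts: Qd = 168 − 4(P + 9).
New equilibrium: buyers pay $35, producers receive $26, Q = 28. (Wedge: Pb − Ps = 9.)
ΔCS is the trapezoid between Q = 28 and Q = 48 of height $5: ½ · (48 + 28) · 5 = $190.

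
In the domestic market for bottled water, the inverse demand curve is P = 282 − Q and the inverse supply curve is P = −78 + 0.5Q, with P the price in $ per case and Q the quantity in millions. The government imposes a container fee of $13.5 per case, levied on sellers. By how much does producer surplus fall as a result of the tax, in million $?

Rewrite in direct form: Qd = 282 − P and Qs = 2P + 156.
Before the tax: set 282 − P = 2P + 156 → P* = $42, Q* = 240.
With the tax collected from sellers, supply shifts: Qs = 2(P − 13.5) + 156.
New equilibrium: buyers pay $51, sellers receive $37.5, Q = 231. (Wedge: Pb − Ps = 13.5.)
ΔPS is the trapezoid between Q = 231 and Q = 240 of height $4.5: ½ · (240 + 231) · 4.5 = $1059.75.

Producer surplus falls by $1059.75 million.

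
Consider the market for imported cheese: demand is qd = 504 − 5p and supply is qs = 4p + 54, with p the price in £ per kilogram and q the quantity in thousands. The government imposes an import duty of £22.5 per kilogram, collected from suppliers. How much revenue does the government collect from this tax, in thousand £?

Tax revenue = £4590 thousand.

Before the tax: set 504 − 5p = 4p + 54 → p* = £50, q* = 254.
With the tax collected from suppliers, supply shifts: qs = 4(p − 22.5) + 54.
New equilibrium: consumers pay £60, suppliers receive £37.5, q = 204. (Wedge: pb − ps = 22.5.)
Revenue = t · Q = 22.5 · 204 = £4590.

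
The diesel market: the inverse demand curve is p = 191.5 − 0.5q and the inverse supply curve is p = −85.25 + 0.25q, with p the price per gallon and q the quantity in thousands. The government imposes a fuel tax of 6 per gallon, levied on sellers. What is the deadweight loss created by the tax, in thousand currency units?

Deadweight loss = 24 thousand.

Rewrite in direct form: qd = 383 − 2p and qs = 4p + 341.
Before the tax: set 383 − 2p = 4p + 341 → p* = 7, q* = 369.
With the tax collected from sellers, supply shifts: qs = 4(p − 6) + 341.
New equilibrium: buyers pay 11, sellers receive 5, q = 361. (Wedge: pb − ps = 6.)
Quantity falls by |ΔQ| = |369 − 361| = 8.
DWL = ½ · t · |ΔQ| = ½ · 6 · 8 = 24.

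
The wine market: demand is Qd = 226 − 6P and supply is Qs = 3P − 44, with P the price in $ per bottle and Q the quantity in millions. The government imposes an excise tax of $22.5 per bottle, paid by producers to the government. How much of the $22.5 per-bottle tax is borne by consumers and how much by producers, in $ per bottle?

Before the tax: set 226 − 6P = 3P − 44 → P* = $30, Q* = 46.
With the tax collected from producers, supply shifts: Qs = 3(P − 22.5) − 44.
Solving gives Q = 1 with consumers paying $37.5 and producers receiving $15 (the $22.5 wedge).
Burden on consumers: $7.5; on producers: $15. (They sum to $22.5.)
The less price-elastic side of the market bears the larger share of a per-unit tax.

Consumers bear $7.5 per bottle; producers bear $15 per bottle.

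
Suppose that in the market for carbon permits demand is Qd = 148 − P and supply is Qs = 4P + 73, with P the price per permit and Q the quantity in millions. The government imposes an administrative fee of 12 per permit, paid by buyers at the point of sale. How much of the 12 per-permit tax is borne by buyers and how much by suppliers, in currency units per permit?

Buyers bear 9.6 per permit; suppliers bear 2.4 per permit.

Before the tax: set 148 − P = 4P + 73 → P* = 15, Q* = 133.
With the tax collected from buyers, demand (in seller-price terms) shifts: Qd = 148 − (P + 12).
Solving gives Q = 123.4 with buyers paying 24.6 and suppliers receiving 12.6 (the 12 wedge).
Burden on buyers: 9.6; on suppliers: 2.4. (They sum to 12.)
The less price-elastic side of the market bears the larger share of a per-unit tax.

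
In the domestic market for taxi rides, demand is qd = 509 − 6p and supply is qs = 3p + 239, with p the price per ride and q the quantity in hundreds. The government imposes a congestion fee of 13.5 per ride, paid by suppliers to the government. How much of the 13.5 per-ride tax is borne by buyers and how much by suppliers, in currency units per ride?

Without the tax, 509 − 6p = 3p + 239 gives 9p = 270, so p* = 30 and q* = 329.
With the tax collected from suppliers, supply shifts: qs = 3(p − 13.5) + 239.
New equilibrium: buyers pay 34.5, suppliers receive 21, q = 302. (Wedge: pb − ps = 13.5.)
Burden on buyers: 4.5; on suppliers: 9. (They sum to 13.5.)
The less price-elastic side of the market bears the larger share of a per-unit tax.

Buyers bear 4.5 per ride; suppliers bear 9 per ride.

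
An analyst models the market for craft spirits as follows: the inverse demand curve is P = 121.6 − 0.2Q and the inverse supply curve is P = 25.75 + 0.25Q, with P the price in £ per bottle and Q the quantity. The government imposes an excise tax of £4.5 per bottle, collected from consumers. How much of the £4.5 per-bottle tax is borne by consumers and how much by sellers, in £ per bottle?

Consumers bear £2 per bottle; sellers bear £2.5 per bottle.

Inverting to Q(P) form: Qd = 608 − 5P; Qs = 4P − 103.
Before the tax: set 608 − 5P = 4P − 103 → P* = £79, Q* = 213.
With the tax collected from consumers, demand (in seller-price terms) shifts: Qd = 608 − 5(P + 4.5).
New equilibrium: consumers pay £81, sellers receive £76.5, Q = 203. (Wedge: Pb − Ps = 4.5.)
Burden on consumers: £2; on sellers: £2.5. (They sum to £4.5.)
The less price-elastic side of the market bears the larger share of a per-unit tax.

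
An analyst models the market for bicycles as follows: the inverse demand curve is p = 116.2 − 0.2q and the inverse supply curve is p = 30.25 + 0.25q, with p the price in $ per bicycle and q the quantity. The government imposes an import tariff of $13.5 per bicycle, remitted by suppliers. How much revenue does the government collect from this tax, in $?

Tax revenue = $2173.5.

Rewrite in direct form: qd = 581 − 5p and qs = 4p − 121.
Before the tax: set 581 − 5p = 4p − 121 → p* = $78, q* = 191.
With the tax collected from suppliers, supply shifts: qs = 4(p − 13.5) − 121.
Solving gives q = 161 with buyers paying $84 and suppliers receiving $70.5 (the $13.5 wedge).
Revenue = t · Q = 13.5 · 161 = $2173.5.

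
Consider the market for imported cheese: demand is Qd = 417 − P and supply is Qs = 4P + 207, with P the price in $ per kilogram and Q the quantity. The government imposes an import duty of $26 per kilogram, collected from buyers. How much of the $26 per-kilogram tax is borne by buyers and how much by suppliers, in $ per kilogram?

Before the tax: set 417 − P = 4P + 207 → P* = $42, Q* = 375.
With the tax collected from buyers, demand (in seller-price terms) shifts: Qd = 417 − (P + 26).
Solving gives Q = 354.2 with buyers paying $62.8 and suppliers receiving $36.8 (the $26 wedge).
Burden on buyers: $20.8; on suppliers: $5.2. (They sum to $26.)
The less price-elastic side of the market bears the larger share of a per-unit tax.

Buyers bear $20.8 per kilogram; suppliers bear $5.2 per kilogram.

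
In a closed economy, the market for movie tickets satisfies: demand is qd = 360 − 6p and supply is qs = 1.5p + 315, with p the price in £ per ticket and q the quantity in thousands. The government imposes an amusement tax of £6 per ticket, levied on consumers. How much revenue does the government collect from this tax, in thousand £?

Tax revenue = £1900.8 thousand.

Without the tax, 360 − 6p = 1.5p + 315 gives 7.5p = 45, so p* = £6 and q* = 324.
With the tax collected from consumers, demand (in seller-price terms) shifts: qd = 360 − 6(p + 6).
New equilibrium: consumers pay £7.2, producers receive £1.2, q = 316.8. (Wedge: pb − ps = 6.)
Revenue = t · Q = 6 · 316.8 = £1900.8.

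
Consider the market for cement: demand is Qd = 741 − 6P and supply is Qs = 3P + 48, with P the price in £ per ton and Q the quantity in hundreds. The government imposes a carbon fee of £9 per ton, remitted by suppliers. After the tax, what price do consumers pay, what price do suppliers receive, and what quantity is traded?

Without the tax, 741 − 6P = 3P + 48 gives 9P = 693, so P* = £77 and Q* = 279.
With the tax collected from suppliers, supply shifts: Qs = 3(P − 9) + 48.
Solving gives Q = 261 with consumers paying £80 and suppliers receiving £71 (the £9 wedge).
The less price-elastic side of the market bears the larger share of a per-unit tax.

Consumers pay £80; suppliers receive £71; quantity = 261.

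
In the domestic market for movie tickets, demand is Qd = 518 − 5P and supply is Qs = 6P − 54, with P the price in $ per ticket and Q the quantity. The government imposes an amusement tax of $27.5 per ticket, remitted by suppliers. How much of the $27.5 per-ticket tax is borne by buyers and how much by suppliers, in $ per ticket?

Without the tax, 518 − 5P = 6P − 54 gives 11P = 572, so P* = $52 and Q* = 258.
With the tax collected from suppliers, supply shifts: Qs = 6(P − 27.5) − 54.
New equilibrium: buyers pay $67, suppliers receive $39.5, Q = 183. (Wedge: Pb − Ps = 27.5.)
Burden on buyers: $15; on suppliers: $12.5. (They sum to $27.5.)
The less price-elastic side of the market bears the larger share of a per-unit tax.

Buyers bear $15 per ticket; suppliers bear $12.5 per ticket.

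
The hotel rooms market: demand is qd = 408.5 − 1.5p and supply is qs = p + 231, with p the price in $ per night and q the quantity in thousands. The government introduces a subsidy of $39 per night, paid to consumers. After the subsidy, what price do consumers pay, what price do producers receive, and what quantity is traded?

Consumers pay $55.4; producers receive $94.4; quantity = 325.4.

Before the subsidy: set 408.5 − 1.5p = p + 231 → p* = $71, q* = 302.
With a per-unit subsidy paid to consumers, each effectively pays p − 39, so demand becomes qd = 408.5 − 1.5(p − 39).
Solving gives q = 325.4 with consumers paying $55.4 and producers receiving $94.4 (the $39 wedge).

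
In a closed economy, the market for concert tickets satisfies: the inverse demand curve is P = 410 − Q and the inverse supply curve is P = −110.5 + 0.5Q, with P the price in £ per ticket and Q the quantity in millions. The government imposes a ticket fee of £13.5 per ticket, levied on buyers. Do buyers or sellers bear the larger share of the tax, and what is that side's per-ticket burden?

Inverting to Q(P) form: Qd = 410 − P; Qs = 2P + 221.
Without the tax, 410 − P = 2P + 221 gives 3P = 189, so P* = £63 and Q* = 347.
With the tax collected from buyers, demand (in seller-price terms) shifts: Qd = 410 − (P + 13.5).
New equilibrium: buyers pay £72, sellers receive £58.5, Q = 338. (Wedge: Pb − Ps = 13.5.)
Per-ticket burden: buyers £9, sellers £4.5.
Buyers take the larger share because demand is less price-elastic here (demand slope 1 vs supply slope 2).
The less price-elastic side of the market bears the larger share of a per-unit tax.

Buyers bear the larger share: £9 per ticket.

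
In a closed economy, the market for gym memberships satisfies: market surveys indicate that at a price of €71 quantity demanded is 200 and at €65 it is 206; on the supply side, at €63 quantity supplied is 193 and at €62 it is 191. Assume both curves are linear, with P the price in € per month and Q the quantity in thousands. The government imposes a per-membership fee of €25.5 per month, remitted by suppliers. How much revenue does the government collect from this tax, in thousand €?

Tax revenue = €4743 thousand.

Demand slope: (206 − 200)/(65 − 71) = -1, so Qd = 271 − P.
Supply slope: (191 − 193)/(62 − 63) = 2, so Qs = 2P + 67.
Without the tax, 271 − P = 2P + 67 gives 3P = 204, so P* = €68 and Q* = 203.
With the tax collected from suppliers, supply shifts: Qs = 2(P − 25.5) + 67.
Solving gives Q = 186 with buyers paying €85 and suppliers receiving €59.5 (the €25.5 wedge).
Revenue = t · Q = 25.5 · 186 = €4743.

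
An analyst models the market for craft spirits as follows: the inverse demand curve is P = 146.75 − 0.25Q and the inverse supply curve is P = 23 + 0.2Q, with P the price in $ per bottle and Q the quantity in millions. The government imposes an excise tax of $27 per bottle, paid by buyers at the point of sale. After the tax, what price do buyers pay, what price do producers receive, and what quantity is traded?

Buyers pay $93; producers receive $66; quantity = 215.

Inverting to Q(P) form: Qd = 587 − 4P; Qs = 5P − 115.
Before the tax: set 587 − 4P = 5P − 115 → P* = $78, Q* = 275.
With the tax collected from buyers, demand (in seller-price terms) shifts: Qd = 587 − 4(P + 27).
Solving gives Q = 215 with buyers paying $93 and producers receiving $66 (the $27 wedge).
The less price-elastic side of the market bears the larger share of a per-unit tax.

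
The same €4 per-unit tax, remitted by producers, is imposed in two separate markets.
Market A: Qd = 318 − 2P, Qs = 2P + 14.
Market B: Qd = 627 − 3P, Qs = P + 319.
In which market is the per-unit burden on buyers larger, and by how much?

Market A: pre-tax P* = €76, Q* = 166; post-tax Q = 162; per-unit burden on buyers = €2.
Market B: pre-tax P* = €77, Q* = 396; post-tax Q = 393; per-unit burden on buyers = €1.
Difference: €2 vs €1 → market A is larger by €1.

Market A, by €1.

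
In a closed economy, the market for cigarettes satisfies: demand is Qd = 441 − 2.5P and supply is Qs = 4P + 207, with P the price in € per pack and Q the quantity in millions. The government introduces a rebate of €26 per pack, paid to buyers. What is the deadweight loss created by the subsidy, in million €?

Deadweight loss = €520 million.

Without the subsidy, 441 − 2.5P = 4P + 207 gives 6.5P = 234, so P* = €36 and Q* = 351.
With a per-unit subsidy paid to buyers, each effectively pays P − 26, so demand becomes Qd = 441 − 2.5(P − 26).
Solving gives Q = 391 with buyers paying €20 and producers receiving €46 (the €26 wedge).
Quantity rises by |ΔQ| = |351 − 391| = 40.
DWL = ½ · t · |ΔQ| = ½ · 26 · 40 = €520.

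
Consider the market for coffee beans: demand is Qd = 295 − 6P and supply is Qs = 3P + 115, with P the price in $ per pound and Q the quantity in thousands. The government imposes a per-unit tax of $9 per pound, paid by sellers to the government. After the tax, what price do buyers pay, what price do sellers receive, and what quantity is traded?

Buyers pay $23; sellers receive $14; quantity = 157.

Without the tax, 295 − 6P = 3P + 115 gives 9P = 180, so P* = $20 and Q* = 175.
With the tax collected from sellers, supply shifts: Qs = 3(P − 9) + 115.
New equilibrium: buyers pay $23, sellers receive $14, Q = 157. (Wedge: Pb − Ps = 9.)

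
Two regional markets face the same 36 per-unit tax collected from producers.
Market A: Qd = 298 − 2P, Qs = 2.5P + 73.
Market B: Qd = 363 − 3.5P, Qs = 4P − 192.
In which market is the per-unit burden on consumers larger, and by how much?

Market A: pre-tax P* = 50, Q* = 198; post-tax Q = 158; per-unit burden on consumers = 20.
Market B: pre-tax P* = 74, Q* = 104; post-tax Q = 36.8; per-unit burden on consumers = 19.2.
Difference: 20 vs 19.2 → market A is larger by 0.8.

Market A, by 0.8.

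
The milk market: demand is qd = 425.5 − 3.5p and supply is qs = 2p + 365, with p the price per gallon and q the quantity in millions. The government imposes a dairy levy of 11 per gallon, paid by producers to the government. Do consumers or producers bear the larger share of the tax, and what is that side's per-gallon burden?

Before the tax: set 425.5 − 3.5p = 2p + 365 → p* = 11, q* = 387.
With the tax collected from producers, supply shifts: qs = 2(p − 11) + 365.
New equilibrium: consumers pay 15, producers receive 4, q = 373. (Wedge: pb − ps = 11.)
Per-gallon burden: consumers 4, producers 7.
Producers take the larger share because supply is less price-elastic here (demand slope 3.5 vs supply slope 2).
The less price-elastic side of the market bears the larger share of a per-unit tax.

Producers bear the larger share: 7 per gallon.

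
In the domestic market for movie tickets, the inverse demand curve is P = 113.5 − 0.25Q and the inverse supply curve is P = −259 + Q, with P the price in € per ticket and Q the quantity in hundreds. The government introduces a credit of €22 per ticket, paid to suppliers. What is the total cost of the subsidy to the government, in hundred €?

Government outlay = €6943.2 hundred.

Rewrite in direct form: Qd = 454 − 4P and Qs = P + 259.
Before the subsidy: set 454 − 4P = P + 259 → P* = €39, Q* = 298.
With a per-unit subsidy paid to suppliers, each receives P + 22 per unit sold, so supply becomes Qs = (P + 22) + 259.
Solving gives Q = 315.6 with consumers paying €34.6 and suppliers receiving €56.6 (the €22 wedge).
Outlay = t · Q = 22 · 315.6 = €6943.2.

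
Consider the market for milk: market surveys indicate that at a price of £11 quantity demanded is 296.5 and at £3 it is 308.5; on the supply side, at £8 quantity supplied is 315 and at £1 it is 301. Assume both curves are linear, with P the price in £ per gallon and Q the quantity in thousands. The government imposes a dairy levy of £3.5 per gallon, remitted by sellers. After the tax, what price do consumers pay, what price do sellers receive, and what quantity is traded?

Consumers pay £6; sellers receive £2.5; quantity = 304.

Demand slope: (308.5 − 296.5)/(3 − 11) = -1.5, so Qd = 313 − 1.5P.
Supply slope: (301 − 315)/(1 − 8) = 2, so Qs = 2P + 299.
Before the tax: set 313 − 1.5P = 2P + 299 → P* = £4, Q* = 307.
With the tax collected from sellers, supply shifts: Qs = 2(P − 3.5) + 299.
New equilibrium: consumers pay £6, sellers receive £2.5, Q = 304. (Wedge: Pb − Ps = 3.5.)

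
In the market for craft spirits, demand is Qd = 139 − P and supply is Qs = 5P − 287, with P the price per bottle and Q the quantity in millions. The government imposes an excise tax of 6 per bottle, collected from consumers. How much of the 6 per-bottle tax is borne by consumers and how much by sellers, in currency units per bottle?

Without the tax, 139 − P = 5P − 287 gives 6P = 426, so P* = 71 and Q* = 68.
With the tax collected from consumers, demand (in seller-price terms) shifts: Qd = 139 − (P + 6).
New equilibrium: consumers pay 76, sellers receive 70, Q = 63. (Wedge: Pb − Ps = 6.)
Burden on consumers: 5; on sellers: 1. (They sum to 6.)

Consumers bear 5 per bottle; sellers bear 1 per bottle.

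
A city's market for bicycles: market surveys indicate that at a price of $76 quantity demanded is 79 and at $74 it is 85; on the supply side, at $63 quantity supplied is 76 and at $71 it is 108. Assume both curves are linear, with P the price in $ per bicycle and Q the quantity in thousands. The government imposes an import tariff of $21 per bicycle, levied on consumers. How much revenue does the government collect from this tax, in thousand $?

Tax revenue = $1344 thousand.

Demand slope: (85 − 79)/(74 − 76) = -3, so Qd = 307 − 3P.
Supply slope: (108 − 76)/(71 − 63) = 4, so Qs = 4P − 176.
Before the tax: set 307 − 3P = 4P − 176 → P* = $69, Q* = 100.
With the tax collected from consumers, demand (in seller-price terms) shifts: Qd = 307 − 3(P + 21).
New equilibrium: consumers pay $81, suppliers receive $60, Q = 64. (Wedge: Pb − Ps = 21.)
Revenue = t · Q = 21 · 64 = $1344.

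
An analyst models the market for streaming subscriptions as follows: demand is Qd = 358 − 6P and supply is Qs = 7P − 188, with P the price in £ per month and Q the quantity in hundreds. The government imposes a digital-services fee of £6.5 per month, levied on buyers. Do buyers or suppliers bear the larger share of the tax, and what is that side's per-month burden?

Buyers bear the larger share: £3.5 per month.

Before the tax: set 358 − 6P = 7P − 188 → P* = £42, Q* = 106.
With the tax collected from buyers, demand (in seller-price terms) shifts: Qd = 358 − 6(P + 6.5).
New equilibrium: buyers pay £45.5, suppliers receive £39, Q = 85. (Wedge: Pb − Ps = 6.5.)
Per-month burden: buyers £3.5, suppliers £3.
Buyers take the larger share because demand is less price-elastic here (demand slope 6 vs supply slope 7).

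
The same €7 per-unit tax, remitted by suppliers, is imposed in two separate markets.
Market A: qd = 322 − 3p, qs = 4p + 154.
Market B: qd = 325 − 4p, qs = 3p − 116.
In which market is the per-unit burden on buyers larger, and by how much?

Market A: pre-tax p* = €24, q* = 250; post-tax q = 238; per-unit burden on buyers = €4.
Market B: pre-tax p* = €63, q* = 73; post-tax q = 61; per-unit burden on buyers = €3.
Difference: €4 vs €3 → market A is larger by €1.

Market A, by €1.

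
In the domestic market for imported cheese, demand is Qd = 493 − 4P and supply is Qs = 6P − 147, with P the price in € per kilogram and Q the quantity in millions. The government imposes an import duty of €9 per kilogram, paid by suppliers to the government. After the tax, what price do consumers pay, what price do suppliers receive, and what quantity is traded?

Consumers pay €69.4; suppliers receive €60.4; quantity = 215.4.

Without the tax, 493 − 4P = 6P − 147 gives 10P = 640, so P* = €64 and Q* = 237.
With the tax collected from suppliers, supply shifts: Qs = 6(P − 9) − 147.
New equilibrium: consumers pay €69.4, suppliers receive €60.4, Q = 215.4. (Wedge: Pb − Ps = 9.)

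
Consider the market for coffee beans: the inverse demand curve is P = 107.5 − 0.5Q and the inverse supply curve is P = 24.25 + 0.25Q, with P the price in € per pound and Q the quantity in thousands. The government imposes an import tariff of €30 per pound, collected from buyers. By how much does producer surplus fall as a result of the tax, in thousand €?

Producer surplus falls by €910 thousand.

Inverting to Q(P) form: Qd = 215 − 2P; Qs = 4P − 97.
Without the tax, 215 − 2P = 4P − 97 gives 6P = 312, so P* = €52 and Q* = 111.
With the tax collected from buyers, demand (in seller-price terms) shifts: Qd = 215 − 2(P + 30).
Solving gives Q = 71 with buyers paying €72 and producers receiving €42 (the €30 wedge).
ΔPS is the trapezoid between Q = 71 and Q = 111 of height €10: ½ · (111 + 71) · 10 = €910.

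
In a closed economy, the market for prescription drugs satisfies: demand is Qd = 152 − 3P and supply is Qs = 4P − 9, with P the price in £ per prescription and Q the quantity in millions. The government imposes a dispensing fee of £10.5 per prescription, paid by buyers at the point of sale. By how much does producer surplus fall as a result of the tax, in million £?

Before the tax: set 152 − 3P = 4P − 9 → P* = £23, Q* = 83.
With the tax collected from buyers, demand (in seller-price terms) shifts: Qd = 152 − 3(P + 10.5).
New equilibrium: buyers pay £29, sellers receive £18.5, Q = 65. (Wedge: Pb − Ps = 10.5.)
ΔPS is the trapezoid between Q = 65 and Q = 83 of height £4.5: ½ · (83 + 65) · 4.5 = £333.

Producer surplus falls by £333 million.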